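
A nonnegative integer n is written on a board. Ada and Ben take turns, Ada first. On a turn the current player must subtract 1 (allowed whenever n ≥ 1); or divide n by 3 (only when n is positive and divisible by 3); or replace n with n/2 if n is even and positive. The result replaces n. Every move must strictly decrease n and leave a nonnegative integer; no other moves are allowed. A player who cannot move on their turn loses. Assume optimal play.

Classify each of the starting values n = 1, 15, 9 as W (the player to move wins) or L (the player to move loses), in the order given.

Label each position W (a win for the player to move) or L (a loss). A position with no legal move is L; any other position is W exactly when some move reaches an L, and L when every move reaches a W.
n=0: no move → L
n=1: reaches L-position 0 → W
n=2: only reaches 1(W), which is W → L
n=3: reaches L-position 2 → W
n=4: reaches L-position 2 → W
n=5: only reaches 4(W), which is W → L
n=6: reaches L-position 2 → W
n=7: only reaches 6(W), which is W → L
n=8: reaches L-position 7 → W
n=9: only reaches 3(W), 8(W), all W → L
n=10: reaches L-position 5 → W
n=11: only reaches 10(W), which is W → L
n=12: reaches L-position 11 → W
n=13: only reaches 12(W), which is W → L
n=14: reaches L-position 7 → W
n=15: reaches L-position 5 → W

1: W, 15: W, 9: L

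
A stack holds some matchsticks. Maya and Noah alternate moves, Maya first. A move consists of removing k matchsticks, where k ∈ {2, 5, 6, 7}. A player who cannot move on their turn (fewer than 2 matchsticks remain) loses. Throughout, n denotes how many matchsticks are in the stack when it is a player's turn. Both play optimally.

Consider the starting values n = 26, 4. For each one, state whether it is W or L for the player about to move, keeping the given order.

Classify positions by backward induction: terminal positions (no move available) are L. From any other position, the mover wins iff some move reaches an L.
n=0: no move → L
n=1: no move → L
n=2: can move to 0, which is L ⇒ W
n=3: can move to 1, which is L ⇒ W
n=4: the only move is to 2(W), a W ⇒ L
n=5: can move to 0, which is L ⇒ W
n=6: can move to 4, which is L ⇒ W
n=7: can move to 1, which is L ⇒ W
n=8: can move to 1, which is L ⇒ W
n=9: can move to 4, which is L ⇒ W
n=10: can move to 4, which is L ⇒ W
n=11: can move to 4, which is L ⇒ W
n=12: moves to 10(W), 7(W), 6(W), 5(W); every one is W ⇒ L
n=13: moves to 11(W), 8(W), 7(W), 6(W); every one is W ⇒ L
n=14: can move to 12, which is L ⇒ W
n=15: can move to 13, which is L ⇒ W
n=16: moves to 14(W), 11(W), 10(W), 9(W); every one is W ⇒ L
n=17: can move to 12, which is L ⇒ W
n=18: can move to 16, which is L ⇒ W
n=19: can move to 13, which is L ⇒ W
n=20: can move to 13, which is L ⇒ W
n=21: can move to 16, which is L ⇒ W
n=22: can move to 16, which is L ⇒ W
n=23: can move to 16, which is L ⇒ W
n=24: moves to 22(W), 19(W), 18(W), 17(W); every one is W ⇒ L
n=25: moves to 23(W), 20(W), 19(W), 18(W); every one is W ⇒ L
n=26: can move to 24, which is L ⇒ W

26: W, 4: L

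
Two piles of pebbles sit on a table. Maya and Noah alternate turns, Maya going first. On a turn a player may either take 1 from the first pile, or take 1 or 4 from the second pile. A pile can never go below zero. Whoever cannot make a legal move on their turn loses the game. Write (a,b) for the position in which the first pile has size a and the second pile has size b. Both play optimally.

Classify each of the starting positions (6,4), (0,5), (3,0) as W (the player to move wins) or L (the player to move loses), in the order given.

(6,4): W, (0,5): L, (3,0): W

Classify positions by backward induction: terminal positions (no move available) are L. From any other position, the mover wins iff some move reaches an L.
No move ever increases a pile, so every position that can arise here has a ≤ 6 and b ≤ 5; it is enough to label the cells with 0 ≤ a ≤ 6 and 0 ≤ b ≤ 5.
Every move lowers a or b (never raises either), so fill the grid row by row in increasing a, and left to right within a row: each cell's successors are then already labelled.
      b=0  b=1  b=2  b=3  b=4  b=5
a=0:    L    W    L    W    W    L
a=1:    W    L    W    L    W    W
a=2:    L    W    L    W    W    L
a=3:    W    L    W    L    W    W
a=4:    L    W    L    W    W    L
a=5:    W    L    W    L    W    W
a=6:    L    W    L    W    W    L
Cells with no legal move (terminal, hence L): (0,0).
The remaining L cells, each justified by listing all of its moves:
(0,2): L (sole option (0,1)(W) is W)
(0,5): L (options (0,4)(W), (0,1)(W) are all W)
(1,1): L (options (0,1)(W), (1,0)(W) are all W)
(1,3): L (options (0,3)(W), (1,2)(W) are all W)
(2,0): L (sole option (1,0)(W) is W)
(2,2): L (options (1,2)(W), (2,1)(W) are all W)
(2,5): L (options (1,5)(W), (2,4)(W), (2,1)(W) are all W)
(3,1): L (options (2,1)(W), (3,0)(W) are all W)
(3,3): L (options (2,3)(W), (3,2)(W) are all W)
(4,0): L (sole option (3,0)(W) is W)
(4,2): L (options (3,2)(W), (4,1)(W) are all W)
(4,5): L (options (3,5)(W), (4,4)(W), (4,1)(W) are all W)
(5,1): L (options (4,1)(W), (5,0)(W) are all W)
(5,3): L (options (4,3)(W), (5,2)(W) are all W)
(6,0): L (sole option (5,0)(W) is W)
(6,2): L (options (5,2)(W), (6,1)(W) are all W)
(6,5): L (options (5,5)(W), (6,4)(W), (6,1)(W) are all W)
Every other cell has at least one move into one of the L cells above, so it is W.
(6,4): the move to (6,0) reaches an L cell, so W
(0,5): one of the L cells justified above, so L
(3,0): the move to (2,0) reaches an L cell, so W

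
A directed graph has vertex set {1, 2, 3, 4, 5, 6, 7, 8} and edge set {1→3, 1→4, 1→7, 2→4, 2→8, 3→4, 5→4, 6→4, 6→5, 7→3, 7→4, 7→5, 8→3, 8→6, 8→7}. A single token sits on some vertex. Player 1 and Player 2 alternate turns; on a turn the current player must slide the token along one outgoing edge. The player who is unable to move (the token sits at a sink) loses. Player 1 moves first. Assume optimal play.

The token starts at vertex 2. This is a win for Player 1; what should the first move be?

Move to 8.

Label each position W (a win for the player to move) or L (a loss). A position with no legal move is L; any other position is W exactly when some move reaches an L, and L when every move reaches a W.
Every edge goes from a vertex to one that appears earlier in the order 4, 5, 3, 7, 6, 8, 2, 1, so processing vertices in that order labels each vertex after all of its successors.
4: no outgoing edge → L
5: reaches L-position 4 → W
3: reaches L-position 4 → W
7: reaches L-position 4 → W
6: reaches L-position 4 → W
8: only reaches 6(W), 7(W), 3(W), all W → L
2: reaches L-position 8 → W
1: reaches L-position 4 → W
From 2, the L positions reachable in one move are: 8, 4. Any move reaching one of these is winning.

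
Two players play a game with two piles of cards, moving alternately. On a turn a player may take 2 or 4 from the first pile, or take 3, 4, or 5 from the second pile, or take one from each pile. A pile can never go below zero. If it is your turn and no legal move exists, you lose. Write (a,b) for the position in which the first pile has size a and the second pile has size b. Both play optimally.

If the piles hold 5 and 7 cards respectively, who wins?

The first player wins.

Build the W/L table. Terminal = L. A non-terminal position is W if it has a move to some L; otherwise it is L.
No move ever increases a pile, so every position that can arise here has a ≤ 5 and b ≤ 7; it is enough to label the cells with 0 ≤ a ≤ 5 and 0 ≤ b ≤ 7.
Every move lowers a or b (never raises either), so fill the grid row by row in increasing a, and left to right within a row: each cell's successors are then already labelled.
      b=0  b=1  b=2  b=3  b=4  b=5  b=6  b=7
a=0:    L    L    L    W    W    W    W    W
a=1:    L    W    W    W    W    W    L    L
a=2:    W    W    W    L    L    L    W    W
a=3:    W    L    L    L    W    W    W    W
a=4:    W    W    W    W    W    W    L    L
a=5:    W    W    W    W    L    L    W    W
Cells with no legal move (terminal, hence L): (0,0), (0,1), (0,2), (1,0).
The remaining L cells, each justified by listing all of its moves:
(1,6): moves to (1,3)(W), (1,2)(W), (1,1)(W), (0,5)(W); every one is W ⇒ L
(1,7): moves to (1,4)(W), (1,3)(W), (1,2)(W), (0,6)(W); every one is W ⇒ L
(2,3): moves to (0,3)(W), (2,0)(W), (1,2)(W); every one is W ⇒ L
(2,4): moves to (0,4)(W), (2,1)(W), (2,0)(W), (1,3)(W); every one is W ⇒ L
(2,5): moves to (0,5)(W), (2,2)(W), (2,1)(W), (2,0)(W), (1,4)(W); every one is W ⇒ L
(3,1): moves to (1,1)(W), (2,0)(W); every one is W ⇒ L
(3,2): moves to (1,2)(W), (2,1)(W); every one is W ⇒ L
(3,3): moves to (1,3)(W), (3,0)(W), (2,2)(W); every one is W ⇒ L
(4,6): moves to (2,6)(W), (0,6)(W), (4,3)(W), (4,2)(W), (4,1)(W), (3,5)(W); every one is W ⇒ L
(4,7): moves to (2,7)(W), (0,7)(W), (4,4)(W), (4,3)(W), (4,2)(W), (3,6)(W); every one is W ⇒ L
(5,4): moves to (3,4)(W), (1,4)(W), (5,1)(W), (5,0)(W), (4,3)(W); every one is W ⇒ L
(5,5): moves to (3,5)(W), (1,5)(W), (5,2)(W), (5,1)(W), (5,0)(W), (4,4)(W); every one is W ⇒ L
Every other cell has at least one move into one of the L cells above, so it is W.
The starting position (5,7) is W: the player to move should move to (1,7), handing over an L position.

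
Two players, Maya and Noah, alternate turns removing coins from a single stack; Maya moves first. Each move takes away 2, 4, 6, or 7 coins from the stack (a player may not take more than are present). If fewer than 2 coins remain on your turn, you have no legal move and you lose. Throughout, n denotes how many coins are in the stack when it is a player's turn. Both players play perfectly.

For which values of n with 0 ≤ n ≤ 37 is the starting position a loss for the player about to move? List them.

Positions with no move are L. A position that does have a move is losing for the player to move precisely when every available move leads to a winning position for the opponent. Fill in the labels:
n=0: no move → L
n=1: no move → L
n=2: →0(L), so W
n=3: →1(L), so W
n=4: →0(L), so W
n=5: →1(L), so W
n=6: →0(L), so W
n=7: →1(L), so W
n=8: →1(L), so W
n=9: →7(W), 5(W), 3(W), 2(W) — all W, so L
n=10: →8(W), 6(W), 4(W), 3(W) — all W, so L
n=11: →9(L), so W
n=12: →10(L), so W
n=13: →9(L), so W
n=14: →10(L), so W
n=15: →9(L), so W
n=16: →10(L), so W
n=17: →10(L), so W
n=18: →16(W), 14(W), 12(W), 11(W) — all W, so L
n=19: →17(W), 15(W), 13(W), 12(W) — all W, so L
n=20: →18(L), so W
n=21: →19(L), so W
n=22: →18(L), so W
n=23: →19(L), so W
n=24: →18(L), so W
n=25: →19(L), so W
n=26: →19(L), so W
n=27: →25(W), 23(W), 21(W), 20(W) — all W, so L
n=28: →26(W), 24(W), 22(W), 21(W) — all W, so L
n=29: →27(L), so W
n=30: →28(L), so W
n=31: →27(L), so W
n=32: →28(L), so W
n=33: →27(L), so W
n=34: →28(L), so W
n=35: →28(L), so W
n=36: →34(W), 32(W), 30(W), 29(W) — all W, so L
n=37: →35(W), 33(W), 31(W), 30(W) — all W, so L
The losing starting values of n are exactly the entries labelled L in this table (10 of them).

0, 1, 9, 10, 18, 19, 27, 28, 36, 37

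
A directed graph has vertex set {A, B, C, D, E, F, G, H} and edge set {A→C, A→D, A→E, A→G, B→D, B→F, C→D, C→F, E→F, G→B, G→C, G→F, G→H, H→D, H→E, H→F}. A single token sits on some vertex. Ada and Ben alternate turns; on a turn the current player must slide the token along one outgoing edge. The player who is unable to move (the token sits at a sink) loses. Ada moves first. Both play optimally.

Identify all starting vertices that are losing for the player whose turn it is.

D, F

Positions with no move are L. A position that does have a move is losing for the player to move precisely when every available move leads to a winning position for the opponent. Fill in the labels:
Every edge goes from a vertex to one that appears earlier in the order F, D, B, E, H, C, G, A, so processing vertices in that order labels each vertex after all of its successors.
F: no outgoing edge → L
D: no outgoing edge → L
B: can move to D, which is L ⇒ W
E: can move to F, which is L ⇒ W
H: can move to D, which is L ⇒ W
C: can move to D, which is L ⇒ W
G: can move to F, which is L ⇒ W
A: can move to D, which is L ⇒ W
The losing starting vertices are exactly the entries labelled L in this table (2 of them).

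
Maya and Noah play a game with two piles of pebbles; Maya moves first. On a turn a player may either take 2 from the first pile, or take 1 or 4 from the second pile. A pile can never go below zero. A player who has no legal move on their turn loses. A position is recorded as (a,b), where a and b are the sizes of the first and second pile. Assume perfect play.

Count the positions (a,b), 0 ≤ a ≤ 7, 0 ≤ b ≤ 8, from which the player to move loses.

32

Compute win/loss labels from the base case upward. A position with no move is L. Any other position is W if it can reach an L in one move, else L.
Every move lowers a or b (never raises either), so fill the grid row by row in increasing a, and left to right within a row: each cell's successors are then already labelled.
      b=0  b=1  b=2  b=3  b=4  b=5  b=6  b=7  b=8
a=0:    L    W    L    W    W    L    W    L    W
a=1:    L    W    L    W    W    L    W    L    W
a=2:    W    L    W    L    W    W    L    W    L
a=3:    W    L    W    L    W    W    L    W    L
a=4:    L    W    L    W    W    L    W    L    W
a=5:    L    W    L    W    W    L    W    L    W
a=6:    W    L    W    L    W    W    L    W    L
a=7:    W    L    W    L    W    W    L    W    L
Cells with no legal move (terminal, hence L): (0,0), (1,0).
The remaining L cells, each justified by listing all of its moves:
(0,2): only reaches (0,1)(W), which is W → L
(0,5): only reaches (0,4)(W), (0,1)(W), all W → L
(0,7): only reaches (0,6)(W), (0,3)(W), all W → L
(1,2): only reaches (1,1)(W), which is W → L
(1,5): only reaches (1,4)(W), (1,1)(W), all W → L
(1,7): only reaches (1,6)(W), (1,3)(W), all W → L
(2,1): only reaches (0,1)(W), (2,0)(W), all W → L
(2,3): only reaches (0,3)(W), (2,2)(W), all W → L
(2,6): only reaches (0,6)(W), (2,5)(W), (2,2)(W), all W → L
(2,8): only reaches (0,8)(W), (2,7)(W), (2,4)(W), all W → L
(3,1): only reaches (1,1)(W), (3,0)(W), all W → L
(3,3): only reaches (1,3)(W), (3,2)(W), all W → L
(3,6): only reaches (1,6)(W), (3,5)(W), (3,2)(W), all W → L
(3,8): only reaches (1,8)(W), (3,7)(W), (3,4)(W), all W → L
(4,0): only reaches (2,0)(W), which is W → L
(4,2): only reaches (2,2)(W), (4,1)(W), all W → L
(4,5): only reaches (2,5)(W), (4,4)(W), (4,1)(W), all W → L
(4,7): only reaches (2,7)(W), (4,6)(W), (4,3)(W), all W → L
(5,0): only reaches (3,0)(W), which is W → L
(5,2): only reaches (3,2)(W), (5,1)(W), all W → L
(5,5): only reaches (3,5)(W), (5,4)(W), (5,1)(W), all W → L
(5,7): only reaches (3,7)(W), (5,6)(W), (5,3)(W), all W → L
(6,1): only reaches (4,1)(W), (6,0)(W), all W → L
(6,3): only reaches (4,3)(W), (6,2)(W), all W → L
(6,6): only reaches (4,6)(W), (6,5)(W), (6,2)(W), all W → L
(6,8): only reaches (4,8)(W), (6,7)(W), (6,4)(W), all W → L
(7,1): only reaches (5,1)(W), (7,0)(W), all W → L
(7,3): only reaches (5,3)(W), (7,2)(W), all W → L
(7,6): only reaches (5,6)(W), (7,5)(W), (7,2)(W), all W → L
(7,8): only reaches (5,8)(W), (7,7)(W), (7,4)(W), all W → L
Every other cell has at least one move into one of the L cells above, so it is W.
L cells per row: a=0: 4, a=1: 4, a=2: 4, a=3: 4, a=4: 4, a=5: 4, a=6: 4, a=7: 4; total 32.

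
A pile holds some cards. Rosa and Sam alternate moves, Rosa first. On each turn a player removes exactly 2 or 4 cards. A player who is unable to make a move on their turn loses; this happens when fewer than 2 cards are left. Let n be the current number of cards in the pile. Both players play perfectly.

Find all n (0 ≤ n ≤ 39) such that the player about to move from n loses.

Positions with no move are L. A position that does have a move is losing for the player to move precisely when every available move leads to a winning position for the opponent. Fill in the labels:
n=0: no move → L
n=1: no move → L
n=2: W (go to 0, an L position)
n=3: W (go to 1, an L position)
n=4: W (go to 0, an L position)
n=5: W (go to 1, an L position)
n=6: L (options 4(W), 2(W) are all W)
n=7: L (options 5(W), 3(W) are all W)
n=8: W (go to 6, an L position)
n=9: W (go to 7, an L position)
n=10: W (go to 6, an L position)
n=11: W (go to 7, an L position)
n=12: L (options 10(W), 8(W) are all W)
n=13: L (options 11(W), 9(W) are all W)
n=14: W (go to 12, an L position)
n=15: W (go to 13, an L position)
n=16: W (go to 12, an L position)
n=17: W (go to 13, an L position)
n=18: L (options 16(W), 14(W) are all W)
n=19: L (options 17(W), 15(W) are all W)
n=20: W (go to 18, an L position)
n=21: W (go to 19, an L position)
n=22: W (go to 18, an L position)
n=23: W (go to 19, an L position)
n=24: L (options 22(W), 20(W) are all W)
n=25: L (options 23(W), 21(W) are all W)
n=26: W (go to 24, an L position)
n=27: W (go to 25, an L position)
n=28: W (go to 24, an L position)
n=29: W (go to 25, an L position)
n=30: L (options 28(W), 26(W) are all W)
n=31: L (options 29(W), 27(W) are all W)
n=32: W (go to 30, an L position)
n=33: W (go to 31, an L position)
n=34: W (go to 30, an L position)
n=35: W (go to 31, an L position)
n=36: L (options 34(W), 32(W) are all W)
n=37: L (options 35(W), 33(W) are all W)
n=38: W (go to 36, an L position)
n=39: W (go to 37, an L position)
The losing starting values of n are exactly the entries labelled L in this table (14 of them).

0, 1, 6, 7, 12, 13, 18, 19, 24, 25, 30, 31, 36, 37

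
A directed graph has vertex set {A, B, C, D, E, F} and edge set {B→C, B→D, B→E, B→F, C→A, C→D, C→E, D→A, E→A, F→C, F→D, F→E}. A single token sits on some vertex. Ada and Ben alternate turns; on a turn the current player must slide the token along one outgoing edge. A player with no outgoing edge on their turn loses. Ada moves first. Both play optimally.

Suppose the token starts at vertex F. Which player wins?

Build the W/L table. Terminal = L. A non-terminal position is W if it has a move to some L; otherwise it is L.
Every edge goes from a vertex to one that appears earlier in the order A, D, E, C, F, B, so processing vertices in that order labels each vertex after all of its successors.
A: no outgoing edge → L
D: W (go to A, an L position)
E: W (go to A, an L position)
C: W (go to A, an L position)
F: L (options C(W), E(W), D(W) are all W)
B: W (go to F, an L position)
The starting position F is L: whatever Ada does, the opponent receives a W position.

Ben wins.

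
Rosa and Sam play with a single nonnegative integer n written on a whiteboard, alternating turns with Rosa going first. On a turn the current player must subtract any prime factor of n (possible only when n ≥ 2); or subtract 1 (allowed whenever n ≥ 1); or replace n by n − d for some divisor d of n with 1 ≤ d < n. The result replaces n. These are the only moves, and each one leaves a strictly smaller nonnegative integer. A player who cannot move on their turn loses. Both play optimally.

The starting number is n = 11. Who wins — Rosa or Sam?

Rosa wins.

Label each position W (a win for the player to move) or L (a loss). A position with no legal move is L; any other position is W exactly when some move reaches an L, and L when every move reaches a W.
n=0: no move → L
n=1: W (go to 0, an L position)
n=2: W (go to 0, an L position)
n=3: W (go to 0, an L position)
n=4: L (options 2(W), 3(W) are all W)
n=5: W (go to 0, an L position)
n=6: W (go to 4, an L position)
n=7: W (go to 0, an L position)
n=8: W (go to 4, an L position)
n=9: L (options 6(W), 8(W) are all W)
n=10: W (go to 9, an L position)
n=11: W (go to 0, an L position)
From 11 Rosa can move to 0, reaching an L position.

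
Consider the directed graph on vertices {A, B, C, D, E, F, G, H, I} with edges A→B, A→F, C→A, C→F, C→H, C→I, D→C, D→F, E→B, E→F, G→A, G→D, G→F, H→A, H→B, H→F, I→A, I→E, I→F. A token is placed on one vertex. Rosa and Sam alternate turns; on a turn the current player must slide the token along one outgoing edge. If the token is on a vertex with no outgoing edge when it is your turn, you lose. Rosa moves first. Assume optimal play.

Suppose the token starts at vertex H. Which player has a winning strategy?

Rosa wins.

Compute win/loss labels from the base case upward. A position with no move is L. Any other position is W if it can reach an L in one move, else L.
Every edge goes from a vertex to one that appears earlier in the order B, F, A, E, H, I, C, D, G, so processing vertices in that order labels each vertex after all of its successors.
B: no outgoing edge → L
F: no outgoing edge → L
A: →F(L), so W
E: →F(L), so W
H: →F(L), so W
I: →F(L), so W
C: →F(L), so W
D: →F(L), so W
G: →F(L), so W
The starting position H is W: Rosa should move to F, handing over an L position.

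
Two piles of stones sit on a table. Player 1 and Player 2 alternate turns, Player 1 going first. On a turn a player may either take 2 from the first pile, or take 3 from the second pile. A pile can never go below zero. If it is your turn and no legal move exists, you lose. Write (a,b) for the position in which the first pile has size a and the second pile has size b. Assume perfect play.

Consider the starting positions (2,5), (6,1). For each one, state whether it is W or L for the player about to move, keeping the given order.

(2,5): L, (6,1): W

Positions with no move are L. A position that does have a move is losing for the player to move precisely when every available move leads to a winning position for the opponent. Fill in the labels:
No move ever increases a pile, so every position that can arise here has a ≤ 6 and b ≤ 5; it is enough to label the cells with 0 ≤ a ≤ 6 and 0 ≤ b ≤ 5.
Every move lowers a or b (never raises either), so fill the grid row by row in increasing a, and left to right within a row: each cell's successors are then already labelled.
      b=0  b=1  b=2  b=3  b=4  b=5
a=0:    L    L    L    W    W    W
a=1:    L    L    L    W    W    W
a=2:    W    W    W    L    L    L
a=3:    W    W    W    L    L    L
a=4:    L    L    L    W    W    W
a=5:    L    L    L    W    W    W
a=6:    W    W    W    L    L    L
Cells with no legal move (terminal, hence L): (0,0), (0,1), (0,2), (1,0), (1,1), (1,2).
The remaining L cells, each justified by listing all of its moves:
(2,3): L (options (0,3)(W), (2,0)(W) are all W)
(2,4): L (options (0,4)(W), (2,1)(W) are all W)
(2,5): L (options (0,5)(W), (2,2)(W) are all W)
(3,3): L (options (1,3)(W), (3,0)(W) are all W)
(3,4): L (options (1,4)(W), (3,1)(W) are all W)
(3,5): L (options (1,5)(W), (3,2)(W) are all W)
(4,0): L (sole option (2,0)(W) is W)
(4,1): L (sole option (2,1)(W) is W)
(4,2): L (sole option (2,2)(W) is W)
(5,0): L (sole option (3,0)(W) is W)
(5,1): L (sole option (3,1)(W) is W)
(5,2): L (sole option (3,2)(W) is W)
(6,3): L (options (4,3)(W), (6,0)(W) are all W)
(6,4): L (options (4,4)(W), (6,1)(W) are all W)
(6,5): L (options (4,5)(W), (6,2)(W) are all W)
Every other cell has at least one move into one of the L cells above, so it is W.
(2,5): one of the L cells justified above, so L
(6,1): the move to (4,1) reaches an L cell, so W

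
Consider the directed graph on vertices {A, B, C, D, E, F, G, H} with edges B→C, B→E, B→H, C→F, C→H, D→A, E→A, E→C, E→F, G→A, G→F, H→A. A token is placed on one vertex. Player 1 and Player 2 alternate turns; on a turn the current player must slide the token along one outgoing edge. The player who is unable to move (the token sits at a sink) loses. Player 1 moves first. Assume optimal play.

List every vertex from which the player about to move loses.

A, B, F

Build the W/L table. Terminal = L. A non-terminal position is W if it has a move to some L; otherwise it is L.
Every edge goes from a vertex to one that appears earlier in the order A, F, H, C, E, B, G, D, so processing vertices in that order labels each vertex after all of its successors.
A: no outgoing edge → L
F: no outgoing edge → L
H: W (go to A, an L position)
C: W (go to F, an L position)
E: W (go to F, an L position)
B: L (options E(W), C(W), H(W) are all W)
G: W (go to F, an L position)
D: W (go to A, an L position)
The losing starting vertices are exactly the entries labelled L in this table (3 of them).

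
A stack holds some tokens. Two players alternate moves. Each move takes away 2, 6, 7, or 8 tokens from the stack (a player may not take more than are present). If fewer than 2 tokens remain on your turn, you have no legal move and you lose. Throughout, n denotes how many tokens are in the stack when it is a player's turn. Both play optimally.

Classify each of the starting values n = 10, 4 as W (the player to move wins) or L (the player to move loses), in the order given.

Compute win/loss labels from the base case upward. A position with no move is L. Any other position is W if it can reach an L in one move, else L.
n=0: no move → L
n=1: no move → L
n=2: →0(L), so W
n=3: →1(L), so W
n=4: →2(W) only, which is W, so L
n=5: →3(W) only, which is W, so L
n=6: →4(L), so W
n=7: →5(L), so W
n=8: →1(L), so W
n=9: →1(L), so W
n=10: →4(L), so W

10: W, 4: L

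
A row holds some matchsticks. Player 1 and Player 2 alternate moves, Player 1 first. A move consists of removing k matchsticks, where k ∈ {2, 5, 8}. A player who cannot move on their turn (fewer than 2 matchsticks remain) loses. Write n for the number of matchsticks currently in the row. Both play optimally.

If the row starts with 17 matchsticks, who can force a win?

Label each position W (a win for the player to move) or L (a loss). A position with no legal move is L; any other position is W exactly when some move reaches an L, and L when every move reaches a W.
n=0: no move → L
n=1: no move → L
n=2: →0(L), so W
n=3: →1(L), so W
n=4: →2(W) only, which is W, so L
n=5: →0(L), so W
n=6: →4(L), so W
n=7: →5(W), 2(W) — all W, so L
n=8: →0(L), so W
n=9: →7(L), so W
n=10: →8(W), 5(W), 2(W) — all W, so L
n=11: →9(W), 6(W), 3(W) — all W, so L
n=12: →10(L), so W
n=13: →11(L), so W
n=14: →12(W), 9(W), 6(W) — all W, so L
n=15: →10(L), so W
n=16: →14(L), so W
n=17: →15(W), 12(W), 9(W) — all W, so L
The starting position 17 is L: whatever Player 1 does, the opponent receives a W position.

Player 2 wins.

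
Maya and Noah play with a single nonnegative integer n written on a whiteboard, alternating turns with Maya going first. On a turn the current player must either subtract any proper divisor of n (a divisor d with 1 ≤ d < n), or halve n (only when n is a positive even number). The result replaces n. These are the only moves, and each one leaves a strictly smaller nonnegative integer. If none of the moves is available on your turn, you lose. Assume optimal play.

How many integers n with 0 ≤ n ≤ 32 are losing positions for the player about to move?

17

Work bottom-up. With no move the player to move loses. Otherwise the position is W if at least one move leads to an L position for the opponent, and L if every move leads to a W.
n=0: no move → L
n=1: no move → L
n=2: reaches L-position 1 → W
n=3: only reaches 2(W), which is W → L
n=4: reaches L-position 3 → W
n=5: only reaches 4(W), which is W → L
n=6: reaches L-position 3 → W
n=7: only reaches 6(W), which is W → L
n=8: reaches L-position 7 → W
n=9: only reaches 6(W), 8(W), all W → L
n=10: reaches L-position 5 → W
n=11: only reaches 10(W), which is W → L
n=12: reaches L-position 9 → W
n=13: only reaches 12(W), which is W → L
n=14: reaches L-position 7 → W
n=15: only reaches 10(W), 12(W), 14(W), all W → L
n=16: reaches L-position 15 → W
n=17: only reaches 16(W), which is W → L
n=18: reaches L-position 9 → W
n=19: only reaches 18(W), which is W → L
n=20: reaches L-position 15 → W
n=21: only reaches 14(W), 18(W), 20(W), all W → L
n=22: reaches L-position 11 → W
n=23: only reaches 22(W), which is W → L
n=24: reaches L-position 21 → W
n=25: only reaches 20(W), 24(W), all W → L
n=26: reaches L-position 13 → W
n=27: only reaches 18(W), 24(W), 26(W), all W → L
n=28: reaches L-position 21 → W
n=29: only reaches 28(W), which is W → L
n=30: reaches L-position 15 → W
n=31: only reaches 30(W), which is W → L
n=32: reaches L-position 31 → W
L entries with 0 ≤ n ≤ 32: n = 0, 1, 3, 5, 7, 9, 11, 13, 15, 17, 19, 21, 23, 25, 27, 29, 31; that makes 17.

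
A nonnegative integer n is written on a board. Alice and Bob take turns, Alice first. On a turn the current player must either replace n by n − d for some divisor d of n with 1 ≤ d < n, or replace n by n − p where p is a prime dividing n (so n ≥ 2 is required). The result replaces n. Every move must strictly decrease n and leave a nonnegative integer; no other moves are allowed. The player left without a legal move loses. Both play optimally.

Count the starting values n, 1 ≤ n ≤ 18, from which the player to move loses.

4

Classify positions by backward induction: terminal positions (no move available) are L. From any other position, the mover wins iff some move reaches an L.
n=0: no move → L
n=1: no move → L
n=2: reaches L-position 0 → W
n=3: reaches L-position 0 → W
n=4: only reaches 2(W), 3(W), all W → L
n=5: reaches L-position 0 → W
n=6: reaches L-position 4 → W
n=7: reaches L-position 0 → W
n=8: reaches L-position 4 → W
n=9: only reaches 6(W), 8(W), all W → L
n=10: reaches L-position 9 → W
n=11: reaches L-position 0 → W
n=12: reaches L-position 9 → W
n=13: reaches L-position 0 → W
n=14: only reaches 7(W), 12(W), 13(W), all W → L
n=15: reaches L-position 14 → W
n=16: reaches L-position 14 → W
n=17: reaches L-position 0 → W
n=18: reaches L-position 9 → W
L entries with 1 ≤ n ≤ 18 (n=0 is outside the asked range and is not counted): n = 1, 4, 9, 14; that makes 4.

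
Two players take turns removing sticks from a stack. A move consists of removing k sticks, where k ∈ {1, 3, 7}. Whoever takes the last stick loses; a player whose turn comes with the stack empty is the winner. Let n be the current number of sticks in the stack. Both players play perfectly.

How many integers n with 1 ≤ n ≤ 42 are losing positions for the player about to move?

21

Use the standard recursion: the mover wins at a terminal position; elsewhere, the mover wins exactly when some move hands the opponent an L position.
n=0: no move; the opponent has just taken the last stick and therefore loses → W
n=1: only reaches 0(W), which is W → L
n=2: reaches L-position 1 → W
n=3: only reaches 2(W), 0(W), all W → L
n=4: reaches L-position 3 → W
n=5: only reaches 4(W), 2(W), all W → L
n=6: reaches L-position 5 → W
n=7: only reaches 6(W), 4(W), 0(W), all W → L
n=8: reaches L-position 7 → W
n=9: only reaches 8(W), 6(W), 2(W), all W → L
n=10: reaches L-position 9 → W
n=11: only reaches 10(W), 8(W), 4(W), all W → L
n=12: reaches L-position 11 → W
n=13: only reaches 12(W), 10(W), 6(W), all W → L
n=14: reaches L-position 13 → W
n=15: only reaches 14(W), 12(W), 8(W), all W → L
n=16: reaches L-position 15 → W
n=17: only reaches 16(W), 14(W), 10(W), all W → L
n=18: reaches L-position 17 → W
n=19: only reaches 18(W), 16(W), 12(W), all W → L
n=20: reaches L-position 19 → W
n=21: only reaches 20(W), 18(W), 14(W), all W → L
n=22: reaches L-position 21 → W
n=23: only reaches 22(W), 20(W), 16(W), all W → L
n=24: reaches L-position 23 → W
n=25: only reaches 24(W), 22(W), 18(W), all W → L
n=26: reaches L-position 25 → W
n=27: only reaches 26(W), 24(W), 20(W), all W → L
n=28: reaches L-position 27 → W
n=29: only reaches 28(W), 26(W), 22(W), all W → L
n=30: reaches L-position 29 → W
n=31: only reaches 30(W), 28(W), 24(W), all W → L
n=32: reaches L-position 31 → W
n=33: only reaches 32(W), 30(W), 26(W), all W → L
n=34: reaches L-position 33 → W
n=35: only reaches 34(W), 32(W), 28(W), all W → L
n=36: reaches L-position 35 → W
n=37: only reaches 36(W), 34(W), 30(W), all W → L
n=38: reaches L-position 37 → W
n=39: only reaches 38(W), 36(W), 32(W), all W → L
n=40: reaches L-position 39 → W
n=41: only reaches 40(W), 38(W), 34(W), all W → L
n=42: reaches L-position 41 → W
L entries with 1 ≤ n ≤ 42 (the range starts at n=1): n = 1, 3, 5, 7, 9, 11, 13, 15, 17, 19, 21, 23, 25, 27, 29, 31, 33, 35, 37, 39, 41; that makes 21.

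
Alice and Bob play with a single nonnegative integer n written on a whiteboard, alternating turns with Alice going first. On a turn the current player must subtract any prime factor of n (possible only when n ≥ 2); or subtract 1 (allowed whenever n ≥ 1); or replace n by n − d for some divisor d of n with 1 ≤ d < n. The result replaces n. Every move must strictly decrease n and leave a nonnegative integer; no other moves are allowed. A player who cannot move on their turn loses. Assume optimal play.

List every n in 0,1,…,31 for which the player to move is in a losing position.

Label each position W (a win for the player to move) or L (a loss). A position with no legal move is L; any other position is W exactly when some move reaches an L, and L when every move reaches a W.
n=0: no move → L
n=1: can move to 0, which is L ⇒ W
n=2: can move to 0, which is L ⇒ W
n=3: can move to 0, which is L ⇒ W
n=4: moves to 2(W), 3(W); every one is W ⇒ L
n=5: can move to 0, which is L ⇒ W
n=6: can move to 4, which is L ⇒ W
n=7: can move to 0, which is L ⇒ W
n=8: can move to 4, which is L ⇒ W
n=9: moves to 6(W), 8(W); every one is W ⇒ L
n=10: can move to 9, which is L ⇒ W
n=11: can move to 0, which is L ⇒ W
n=12: can move to 9, which is L ⇒ W
n=13: can move to 0, which is L ⇒ W
n=14: moves to 7(W), 12(W), 13(W); every one is W ⇒ L
n=15: can move to 14, which is L ⇒ W
n=16: can move to 14, which is L ⇒ W
n=17: can move to 0, which is L ⇒ W
n=18: can move to 9, which is L ⇒ W
n=19: can move to 0, which is L ⇒ W
n=20: moves to 10(W), 15(W), 16(W), 18(W), 19(W); every one is W ⇒ L
n=21: can move to 14, which is L ⇒ W
n=22: can move to 20, which is L ⇒ W
n=23: can move to 0, which is L ⇒ W
n=24: can move to 20, which is L ⇒ W
n=25: can move to 20, which is L ⇒ W
n=26: moves to 13(W), 24(W), 25(W); every one is W ⇒ L
n=27: can move to 26, which is L ⇒ W
n=28: can move to 14, which is L ⇒ W
n=29: can move to 0, which is L ⇒ W
n=30: can move to 20, which is L ⇒ W
n=31: can move to 0, which is L ⇒ W
The losing starting values of n are exactly the entries labelled L in this table (6 of them).

0, 4, 9, 14, 20, 26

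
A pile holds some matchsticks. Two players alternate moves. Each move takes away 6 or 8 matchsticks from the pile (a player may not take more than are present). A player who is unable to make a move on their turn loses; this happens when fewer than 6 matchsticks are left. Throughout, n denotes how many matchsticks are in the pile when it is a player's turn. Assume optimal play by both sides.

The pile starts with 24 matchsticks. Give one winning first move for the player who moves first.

Remove 6, leaving 18.

Positions with no move are L. A position that does have a move is losing for the player to move precisely when every available move leads to a winning position for the opponent. Fill in the labels:
n=0: no move → L
n=1: no move → L
n=2: no move → L
n=3: no move → L
n=4: no move → L
n=5: no move → L
n=6: W (go to 0, an L position)
n=7: W (go to 1, an L position)
n=8: W (go to 2, an L position)
n=9: W (go to 3, an L position)
n=10: W (go to 4, an L position)
n=11: W (go to 5, an L position)
n=12: W (go to 4, an L position)
n=13: W (go to 5, an L position)
n=14: L (options 8(W), 6(W) are all W)
n=15: L (options 9(W), 7(W) are all W)
n=16: L (options 10(W), 8(W) are all W)
n=17: L (options 11(W), 9(W) are all W)
n=18: L (options 12(W), 10(W) are all W)
n=19: L (options 13(W), 11(W) are all W)
n=20: W (go to 14, an L position)
n=21: W (go to 15, an L position)
n=22: W (go to 16, an L position)
n=23: W (go to 17, an L position)
n=24: W (go to 18, an L position)
From 24, the L positions reachable in one move are: 18, 16. Any move reaching one of these is winning.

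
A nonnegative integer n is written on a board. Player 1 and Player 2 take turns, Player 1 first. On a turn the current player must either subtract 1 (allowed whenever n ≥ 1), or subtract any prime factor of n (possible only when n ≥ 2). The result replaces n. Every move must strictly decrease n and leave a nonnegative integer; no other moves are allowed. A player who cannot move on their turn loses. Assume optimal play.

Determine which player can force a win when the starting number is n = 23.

Player 1 wins.

Build the W/L table. Terminal = L. A non-terminal position is W if it has a move to some L; otherwise it is L.
n=0: no move → L
n=1: can move to 0, which is L ⇒ W
n=2: can move to 0, which is L ⇒ W
n=3: can move to 0, which is L ⇒ W
n=4: moves to 2(W), 3(W); every one is W ⇒ L
n=5: can move to 0, which is L ⇒ W
n=6: can move to 4, which is L ⇒ W
n=7: can move to 0, which is L ⇒ W
n=8: moves to 6(W), 7(W); every one is W ⇒ L
n=9: can move to 8, which is L ⇒ W
n=10: can move to 8, which is L ⇒ W
n=11: can move to 0, which is L ⇒ W
n=12: moves to 9(W), 10(W), 11(W); every one is W ⇒ L
n=13: can move to 0, which is L ⇒ W
n=14: can move to 12, which is L ⇒ W
n=15: can move to 12, which is L ⇒ W
n=16: moves to 14(W), 15(W); every one is W ⇒ L
n=17: can move to 0, which is L ⇒ W
n=18: can move to 16, which is L ⇒ W
n=19: can move to 0, which is L ⇒ W
n=20: moves to 15(W), 18(W), 19(W); every one is W ⇒ L
n=21: can move to 20, which is L ⇒ W
n=22: can move to 20, which is L ⇒ W
n=23: can move to 0, which is L ⇒ W
From 23 Player 1 can move to 0, reaching an L position.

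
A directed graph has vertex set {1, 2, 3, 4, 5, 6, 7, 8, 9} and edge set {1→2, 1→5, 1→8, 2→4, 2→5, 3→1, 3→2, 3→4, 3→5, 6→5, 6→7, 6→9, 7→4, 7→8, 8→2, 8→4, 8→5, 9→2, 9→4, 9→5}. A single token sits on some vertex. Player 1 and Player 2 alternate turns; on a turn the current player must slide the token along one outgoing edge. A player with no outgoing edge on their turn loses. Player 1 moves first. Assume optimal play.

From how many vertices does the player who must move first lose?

Use the standard recursion: the mover loses at a terminal position; elsewhere, the mover wins exactly when some move hands the opponent an L position.
Every edge goes from a vertex to one that appears earlier in the order 5, 4, 2, 9, 8, 7, 6, 1, 3, so processing vertices in that order labels each vertex after all of its successors.
5: no outgoing edge → L
4: no outgoing edge → L
2: W (go to 4, an L position)
9: W (go to 4, an L position)
8: W (go to 4, an L position)
7: W (go to 4, an L position)
6: W (go to 5, an L position)
1: W (go to 5, an L position)
3: W (go to 4, an L position)
The L vertices are 4, 5; that is 2 in all.

2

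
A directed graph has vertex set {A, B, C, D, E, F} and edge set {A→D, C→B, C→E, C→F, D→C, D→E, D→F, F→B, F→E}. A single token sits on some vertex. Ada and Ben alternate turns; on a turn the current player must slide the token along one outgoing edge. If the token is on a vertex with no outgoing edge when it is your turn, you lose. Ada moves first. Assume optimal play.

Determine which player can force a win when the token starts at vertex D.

Ada wins.

Label each position W (a win for the player to move) or L (a loss). A position with no legal move is L; any other position is W exactly when some move reaches an L, and L when every move reaches a W.
Every edge goes from a vertex to one that appears earlier in the order E, B, F, C, D, A, so processing vertices in that order labels each vertex after all of its successors.
E: no outgoing edge → L
B: no outgoing edge → L
F: →B(L), so W
C: →B(L), so W
D: →E(L), so W
A: →D(W) only, which is W, so L
The starting position D is W: Ada should move to E, handing over an L position.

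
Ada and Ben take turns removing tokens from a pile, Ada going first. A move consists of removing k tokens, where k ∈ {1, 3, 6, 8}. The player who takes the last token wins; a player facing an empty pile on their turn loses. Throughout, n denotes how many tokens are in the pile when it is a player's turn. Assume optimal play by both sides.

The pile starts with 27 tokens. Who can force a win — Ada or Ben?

Positions with no move are L. A position that does have a move is losing for the player to move precisely when every available move leads to a winning position for the opponent. Fill in the labels:
n=0: no move → L
n=1: reaches L-position 0 → W
n=2: only reaches 1(W), which is W → L
n=3: reaches L-position 2 → W
n=4: only reaches 3(W), 1(W), all W → L
n=5: reaches L-position 4 → W
n=6: reaches L-position 0 → W
n=7: reaches L-position 4 → W
n=8: reaches L-position 2 → W
n=9: only reaches 8(W), 6(W), 3(W), 1(W), all W → L
n=10: reaches L-position 9 → W
n=11: only reaches 10(W), 8(W), 5(W), 3(W), all W → L
n=12: reaches L-position 11 → W
n=13: only reaches 12(W), 10(W), 7(W), 5(W), all W → L
n=14: reaches L-position 13 → W
n=15: reaches L-position 9 → W
n=16: reaches L-position 13 → W
n=17: reaches L-position 11 → W
n=18: only reaches 17(W), 15(W), 12(W), 10(W), all W → L
n=19: reaches L-position 18 → W
n=20: only reaches 19(W), 17(W), 14(W), 12(W), all W → L
n=21: reaches L-position 20 → W
n=22: only reaches 21(W), 19(W), 16(W), 14(W), all W → L
n=23: reaches L-position 22 → W
n=24: reaches L-position 18 → W
n=25: reaches L-position 22 → W
n=26: reaches L-position 20 → W
n=27: only reaches 26(W), 24(W), 21(W), 19(W), all W → L
Every move from 27 reaches a W position, so the mover loses.

Ben wins.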